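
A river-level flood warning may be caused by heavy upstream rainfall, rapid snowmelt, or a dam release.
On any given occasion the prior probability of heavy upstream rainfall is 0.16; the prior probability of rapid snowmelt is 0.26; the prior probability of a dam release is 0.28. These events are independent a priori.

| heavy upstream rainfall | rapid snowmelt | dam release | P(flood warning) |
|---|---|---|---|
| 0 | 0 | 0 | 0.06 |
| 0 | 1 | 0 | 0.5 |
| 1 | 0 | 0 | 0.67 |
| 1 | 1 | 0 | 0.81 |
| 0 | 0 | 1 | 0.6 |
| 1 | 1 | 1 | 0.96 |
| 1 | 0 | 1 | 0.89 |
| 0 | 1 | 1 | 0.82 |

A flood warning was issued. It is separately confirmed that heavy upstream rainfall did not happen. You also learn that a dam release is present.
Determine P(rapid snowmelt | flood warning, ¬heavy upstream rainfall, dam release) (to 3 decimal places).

P(rapid snowmelt | flood warning, ¬heavy upstream rainfall, dam release) ≈ 0.324

P(flood warning | ¬heavy upstream rainfall, dam release) = 0.6·0.74 + 0.82·0.26 = 0.444000 + 0.213200 = 0.657200
The rapid snowmelt-present share is 0.82·0.26 = 0.213200.
So P(rapid snowmelt | flood warning, ¬heavy upstream rainfall, dam release) = 0.213200/0.657200 ≈ 0.324.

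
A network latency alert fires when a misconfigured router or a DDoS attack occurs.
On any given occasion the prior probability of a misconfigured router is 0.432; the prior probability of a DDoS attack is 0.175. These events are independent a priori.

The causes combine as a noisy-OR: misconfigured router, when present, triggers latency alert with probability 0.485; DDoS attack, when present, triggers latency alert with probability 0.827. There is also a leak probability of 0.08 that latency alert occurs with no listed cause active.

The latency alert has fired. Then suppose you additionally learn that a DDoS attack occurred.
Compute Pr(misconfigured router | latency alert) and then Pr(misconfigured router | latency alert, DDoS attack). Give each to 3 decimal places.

Under noisy-OR, P(latency alert | causes) = 1 − (1−0.08)·∏(1−qᵢ) over the active causes.
Weight on misconfigured router=true, given the evidence: 0.187538 + 0.069403 = 0.256941
Denominator P(latency alert): 0.08*0.568*0.825 + 0.84084*0.568*0.175 + 0.5262*0.432*0.825 + 0.918033*0.432*0.175 = 0.378008
P(misconfigured router | latency alert) = 0.256941/0.378008 ≈ 0.680

With the extra evidence:
Enumerate both values of misconfigured router and weight by the priors:
  P(latency alert | DDoS attack) = 0.84084×0.568 + 0.918033×0.432
        = 0.477597 + 0.396590 = 0.874187
Configurations with misconfigured router contribute 0.396590, so
  P(misconfigured router | latency alert, DDoS attack) = 0.396590 / 0.874187 ≈ 0.454
This is intercausal reasoning (explaining away): once DDoS attack accounts for the latency alert, misconfigured router becomes less likely.

Pr(misconfigured router | latency alert) ≈ 0.680; Pr(misconfigured router | latency alert, DDoS attack) ≈ 0.454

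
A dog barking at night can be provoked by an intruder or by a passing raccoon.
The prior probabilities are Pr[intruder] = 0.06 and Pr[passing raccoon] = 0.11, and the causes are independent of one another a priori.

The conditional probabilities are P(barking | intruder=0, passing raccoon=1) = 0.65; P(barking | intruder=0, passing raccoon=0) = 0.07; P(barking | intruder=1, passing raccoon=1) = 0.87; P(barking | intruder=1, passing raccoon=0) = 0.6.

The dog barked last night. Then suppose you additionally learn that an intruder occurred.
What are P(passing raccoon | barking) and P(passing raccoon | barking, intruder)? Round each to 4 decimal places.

P(passing raccoon | barking) ≈ 0.4460; P(passing raccoon | barking, intruder) ≈ 0.1520

By total probability over the 4 (intruder, passing raccoon) configurations:
  P(barking) = 0.07×0.94×0.89 + 0.65×0.94×0.11 + 0.6×0.06×0.89 + 0.87×0.06×0.11
        = 0.058562 + 0.067210 + 0.032040 + 0.005742 = 0.163554
The terms with passing raccoon present sum to 0.072952, so
  P(passing raccoon | barking) = 0.072952 / 0.163554 ≈ 0.4460

With the extra evidence:
By total probability over both values of passing raccoon:
  P(barking | intruder) = 0.6·0.89 + 0.87·0.11
        = 0.534000 + 0.095700 = 0.629700
Configurations with passing raccoon contribute 0.095700, so
  P(passing raccoon | barking, intruder) = 0.095700 / 0.629700 ≈ 0.1520
Conditioning on intruder lowers the posterior on passing raccoon: the classic explaining-away effect in a common-effect structure.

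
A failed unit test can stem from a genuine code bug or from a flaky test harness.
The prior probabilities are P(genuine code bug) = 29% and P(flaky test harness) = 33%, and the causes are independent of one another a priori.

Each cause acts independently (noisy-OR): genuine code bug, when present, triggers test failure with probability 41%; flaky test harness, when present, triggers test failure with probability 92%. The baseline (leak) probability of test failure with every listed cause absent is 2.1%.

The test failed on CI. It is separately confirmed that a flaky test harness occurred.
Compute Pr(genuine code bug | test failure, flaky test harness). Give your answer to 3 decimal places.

Under noisy-OR, P(test failure | causes) = 1 − (1−0.021)·∏(1−qᵢ) over the active causes.
Sum P(test failure|·) weighted by the priors over both values of genuine code bug:
  P(test failure | flaky test harness) = 0.92168*0.71 + 0.953791*0.29
        = 0.654393 + 0.276599 = 0.930992
The terms with genuine code bug present sum to 0.276599, so
  P(genuine code bug | test failure, flaky test harness) = 0.276599 / 0.930992 ≈ 0.297

Pr(genuine code bug | test failure, flaky test harness) ≈ 0.297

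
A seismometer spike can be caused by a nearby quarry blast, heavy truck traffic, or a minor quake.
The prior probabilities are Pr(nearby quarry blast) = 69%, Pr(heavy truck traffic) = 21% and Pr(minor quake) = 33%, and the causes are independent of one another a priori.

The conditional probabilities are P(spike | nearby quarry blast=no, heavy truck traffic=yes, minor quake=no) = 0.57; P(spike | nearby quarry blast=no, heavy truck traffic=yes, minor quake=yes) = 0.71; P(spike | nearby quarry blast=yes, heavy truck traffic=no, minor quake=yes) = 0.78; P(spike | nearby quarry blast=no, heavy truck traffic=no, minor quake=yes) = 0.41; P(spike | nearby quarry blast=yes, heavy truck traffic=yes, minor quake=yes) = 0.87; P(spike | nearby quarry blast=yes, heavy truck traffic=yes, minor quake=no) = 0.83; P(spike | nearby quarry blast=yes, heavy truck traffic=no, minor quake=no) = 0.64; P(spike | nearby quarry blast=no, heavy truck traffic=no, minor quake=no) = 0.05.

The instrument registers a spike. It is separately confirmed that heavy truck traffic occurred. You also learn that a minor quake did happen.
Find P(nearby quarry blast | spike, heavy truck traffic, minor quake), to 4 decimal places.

P(nearby quarry blast | spike, heavy truck traffic, minor quake) ≈ 0.7317

Weight on nearby quarry blast=true, given the evidence: 0.87·0.69 = 0.600300
Denominator P(spike | heavy truck traffic, minor quake): 0.71·0.31 + 0.87·0.69 = 0.820400
P(nearby quarry blast | spike, heavy truck traffic, minor quake) = 0.600300/0.820400 ≈ 0.7317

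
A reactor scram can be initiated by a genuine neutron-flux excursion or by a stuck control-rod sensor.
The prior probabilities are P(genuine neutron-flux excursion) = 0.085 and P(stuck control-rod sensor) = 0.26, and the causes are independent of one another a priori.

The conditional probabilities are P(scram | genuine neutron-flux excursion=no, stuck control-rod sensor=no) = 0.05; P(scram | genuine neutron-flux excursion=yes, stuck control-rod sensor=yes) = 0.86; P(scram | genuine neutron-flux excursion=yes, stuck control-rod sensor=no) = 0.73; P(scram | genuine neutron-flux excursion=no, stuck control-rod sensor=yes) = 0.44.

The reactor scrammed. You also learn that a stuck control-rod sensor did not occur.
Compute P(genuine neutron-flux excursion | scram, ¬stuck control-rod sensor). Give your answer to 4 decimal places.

For the numerator, keep only genuine neutron-flux excursion=true terms: 0.73·0.085 = 0.062050
Denominator P(scram | ¬stuck control-rod sensor): 0.05·0.915 + 0.73·0.085 = 0.107800
Posterior = 0.062050 / 0.107800 ≈ 0.5756

P(genuine neutron-flux excursion | scram, ¬stuck control-rod sensor) ≈ 0.5756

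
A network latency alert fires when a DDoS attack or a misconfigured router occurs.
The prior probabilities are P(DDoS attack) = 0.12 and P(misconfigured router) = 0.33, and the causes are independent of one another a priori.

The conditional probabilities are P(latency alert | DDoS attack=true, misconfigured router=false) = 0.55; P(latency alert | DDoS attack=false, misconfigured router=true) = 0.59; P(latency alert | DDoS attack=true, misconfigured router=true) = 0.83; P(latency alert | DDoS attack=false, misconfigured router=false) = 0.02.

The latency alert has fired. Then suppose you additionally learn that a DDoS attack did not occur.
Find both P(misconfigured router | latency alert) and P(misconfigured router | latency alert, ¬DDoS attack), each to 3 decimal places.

Sum P(latency alert|·) weighted by the priors over the 4 (DDoS attack, misconfigured router) configurations:
  P(latency alert) = 0.02×0.88×0.67 + 0.59×0.88×0.33 + 0.55×0.12×0.67 + 0.83×0.12×0.33
        = 0.011792 + 0.171336 + 0.044220 + 0.032868 = 0.260216
Keeping only the misconfigured router-present terms gives 0.204204, so
  P(misconfigured router | latency alert) = 0.204204 / 0.260216 ≈ 0.785

With the extra evidence:
Sum P(latency alert|·) weighted by the priors over both values of misconfigured router:
  P(latency alert | ¬DDoS attack) = 0.02*0.67 + 0.59*0.33
        = 0.013400 + 0.194700 = 0.208100
Configurations with misconfigured router contribute 0.194700, so
  P(misconfigured router | latency alert, ¬DDoS attack) = 0.194700 / 0.208100 ≈ 0.936

P(misconfigured router | latency alert) ≈ 0.785; P(misconfigured router | latency alert, ¬DDoS attack) ≈ 0.936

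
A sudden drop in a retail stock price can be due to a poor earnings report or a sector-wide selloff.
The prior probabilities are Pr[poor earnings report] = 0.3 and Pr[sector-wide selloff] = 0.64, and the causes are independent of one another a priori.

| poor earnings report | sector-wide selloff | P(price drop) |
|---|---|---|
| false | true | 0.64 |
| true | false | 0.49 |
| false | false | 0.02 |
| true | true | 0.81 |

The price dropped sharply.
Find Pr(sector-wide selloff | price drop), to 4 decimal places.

Pr(sector-wide selloff | price drop) ≈ 0.8841

P(price drop) = 0.02·0.7·0.36 + 0.64·0.7·0.64 + 0.49·0.3·0.36 + 0.81·0.3·0.64 = 0.005040 + 0.286720 + 0.052920 + 0.155520 = 0.500200
Of this, 0.442240 comes from 0.286720 + 0.155520 (the sector-wide selloff=true cases).
P(sector-wide selloff | price drop) = 0.442240 / 0.500200 ≈ 0.8841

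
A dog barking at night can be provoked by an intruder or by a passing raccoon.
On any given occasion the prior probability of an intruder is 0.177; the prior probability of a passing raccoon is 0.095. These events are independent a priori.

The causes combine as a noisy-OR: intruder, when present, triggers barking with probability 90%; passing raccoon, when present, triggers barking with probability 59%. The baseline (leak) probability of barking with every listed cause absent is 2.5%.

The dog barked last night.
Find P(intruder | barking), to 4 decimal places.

Under noisy-OR, P(barking | causes) = 1 − (1−0.025)·∏(1−qᵢ) over the active causes.
Enumerate the 4 (intruder, passing raccoon) configurations and weight by the priors:
  P(barking) = 0.025*0.823*0.905 + 0.60025*0.823*0.095 + 0.9025*0.177*0.905 + 0.960025*0.177*0.095
        = 0.018620 + 0.046931 + 0.144567 + 0.016143 = 0.226261
The terms with intruder present sum to 0.160710, so
  P(intruder | barking) = 0.160710 / 0.226261 ≈ 0.7103

P(intruder | barking) ≈ 0.7103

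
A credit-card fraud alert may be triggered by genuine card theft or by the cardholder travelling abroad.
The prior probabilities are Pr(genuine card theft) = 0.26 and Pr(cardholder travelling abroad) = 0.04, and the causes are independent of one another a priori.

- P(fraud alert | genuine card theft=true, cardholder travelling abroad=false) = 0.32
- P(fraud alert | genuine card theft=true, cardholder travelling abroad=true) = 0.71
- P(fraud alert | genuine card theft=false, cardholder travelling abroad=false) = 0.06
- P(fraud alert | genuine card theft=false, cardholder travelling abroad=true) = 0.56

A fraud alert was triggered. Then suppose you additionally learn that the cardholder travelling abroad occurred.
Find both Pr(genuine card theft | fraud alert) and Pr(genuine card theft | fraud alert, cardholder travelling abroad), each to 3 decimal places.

P(fraud alert) = 0.06*0.74*0.96 + 0.56*0.74*0.04 + 0.32*0.26*0.96 + 0.71*0.26*0.04 = 0.042624 + 0.016576 + 0.079872 + 0.007384 = 0.146456
Of this, 0.087256 comes from 0.079872 + 0.007384 (the genuine card theft=true cases).
Hence the posterior is 0.087256/0.146456 ≈ 0.596.

With the extra evidence:
Weight on genuine card theft=true, given the evidence: 0.71*0.26 = 0.184600
Normalizer over all consistent configurations: 0.56*0.74 + 0.71*0.26 = 0.599000
Posterior = 0.184600 / 0.599000 ≈ 0.308
Conditioning on cardholder travelling abroad lowers the posterior on genuine card theft: the classic explaining-away effect in a common-effect structure.

Pr(genuine card theft | fraud alert) ≈ 0.596; Pr(genuine card theft | fraud alert, cardholder travelling abroad) ≈ 0.308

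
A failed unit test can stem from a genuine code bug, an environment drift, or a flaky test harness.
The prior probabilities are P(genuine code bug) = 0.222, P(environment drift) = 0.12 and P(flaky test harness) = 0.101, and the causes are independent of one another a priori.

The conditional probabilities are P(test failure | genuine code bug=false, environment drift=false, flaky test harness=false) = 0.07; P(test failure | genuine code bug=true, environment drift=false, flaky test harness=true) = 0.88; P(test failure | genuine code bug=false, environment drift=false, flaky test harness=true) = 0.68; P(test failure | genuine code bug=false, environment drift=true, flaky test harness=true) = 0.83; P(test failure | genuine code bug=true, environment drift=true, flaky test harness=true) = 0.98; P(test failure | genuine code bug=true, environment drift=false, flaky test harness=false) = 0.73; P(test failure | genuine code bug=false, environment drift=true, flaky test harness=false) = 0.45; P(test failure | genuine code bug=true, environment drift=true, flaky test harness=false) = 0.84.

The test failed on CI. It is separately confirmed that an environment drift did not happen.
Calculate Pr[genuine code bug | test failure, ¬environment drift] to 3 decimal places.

By total probability over the 4 (genuine code bug, flaky test harness) configurations:
  P(test failure | ¬environment drift) = 0.07*0.778*0.899 + 0.68*0.778*0.101 + 0.73*0.222*0.899 + 0.88*0.222*0.101
        = 0.048960 + 0.053433 + 0.145692 + 0.019731 = 0.267816
Configurations with genuine code bug contribute 0.165423, so
  P(genuine code bug | test failure, ¬environment drift) = 0.165423 / 0.267816 ≈ 0.618

Pr[genuine code bug | test failure, ¬environment drift] ≈ 0.618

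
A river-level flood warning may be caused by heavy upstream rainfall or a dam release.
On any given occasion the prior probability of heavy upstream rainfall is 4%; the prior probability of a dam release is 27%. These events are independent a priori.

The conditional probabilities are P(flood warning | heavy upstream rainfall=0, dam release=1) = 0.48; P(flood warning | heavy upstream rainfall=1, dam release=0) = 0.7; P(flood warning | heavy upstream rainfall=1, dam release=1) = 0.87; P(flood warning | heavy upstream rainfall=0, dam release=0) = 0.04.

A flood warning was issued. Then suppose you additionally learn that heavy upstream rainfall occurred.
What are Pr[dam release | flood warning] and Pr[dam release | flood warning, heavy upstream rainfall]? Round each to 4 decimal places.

Pr[dam release | flood warning] ≈ 0.7341; Pr[dam release | flood warning, heavy upstream rainfall] ≈ 0.3149

Weight on dam release=true, given the evidence: 0.124416 + 0.009396 = 0.133812
The normalizing constant is 0.04·0.96·0.73 + 0.48·0.96·0.27 + 0.7·0.04·0.73 + 0.87·0.04·0.27 = 0.182284
P(dam release | flood warning) = 0.133812/0.182284 ≈ 0.7341

With the extra evidence:
By total probability over both values of dam release:
  P(flood warning | heavy upstream rainfall) = 0.7·0.73 + 0.87·0.27
        = 0.511000 + 0.234900 = 0.745900
Keeping only the dam release-present terms gives 0.234900, so
  P(dam release | flood warning, heavy upstream rainfall) = 0.234900 / 0.745900 ≈ 0.3149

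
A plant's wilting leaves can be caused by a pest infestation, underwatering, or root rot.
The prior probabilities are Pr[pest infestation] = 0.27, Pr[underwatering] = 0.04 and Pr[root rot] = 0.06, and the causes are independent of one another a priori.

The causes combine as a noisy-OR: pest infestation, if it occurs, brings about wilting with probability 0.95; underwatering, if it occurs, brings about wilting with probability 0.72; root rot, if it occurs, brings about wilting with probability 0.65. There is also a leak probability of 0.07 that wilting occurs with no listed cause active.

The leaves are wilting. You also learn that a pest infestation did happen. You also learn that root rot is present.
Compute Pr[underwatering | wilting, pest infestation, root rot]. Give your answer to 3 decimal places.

Under noisy-OR, P(wilting | causes) = 1 − (1−0.07)·∏(1−qᵢ) over the active causes.
Weight on underwatering=true, given the evidence: 0.995443·0.04 = 0.039818
Normalizer over all consistent configurations: 0.983725·0.96 + 0.995443·0.04 = 0.984194
Posterior = 0.039818 / 0.984194 ≈ 0.040

Pr[underwatering | wilting, pest infestation, root rot] ≈ 0.040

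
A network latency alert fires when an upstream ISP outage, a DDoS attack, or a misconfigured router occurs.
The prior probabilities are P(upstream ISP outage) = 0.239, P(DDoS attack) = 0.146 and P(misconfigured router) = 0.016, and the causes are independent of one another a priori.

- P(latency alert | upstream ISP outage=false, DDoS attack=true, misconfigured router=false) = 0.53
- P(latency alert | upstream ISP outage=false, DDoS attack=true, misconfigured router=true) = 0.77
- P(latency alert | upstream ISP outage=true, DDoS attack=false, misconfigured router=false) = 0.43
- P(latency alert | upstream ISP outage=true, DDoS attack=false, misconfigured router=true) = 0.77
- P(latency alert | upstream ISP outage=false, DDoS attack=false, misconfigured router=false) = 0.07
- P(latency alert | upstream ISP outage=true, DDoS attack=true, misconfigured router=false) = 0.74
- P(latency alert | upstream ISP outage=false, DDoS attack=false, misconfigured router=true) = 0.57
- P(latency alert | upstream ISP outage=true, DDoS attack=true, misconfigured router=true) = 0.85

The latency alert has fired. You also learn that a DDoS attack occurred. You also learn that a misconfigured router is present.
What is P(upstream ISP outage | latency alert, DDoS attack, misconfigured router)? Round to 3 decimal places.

P(upstream ISP outage | latency alert, DDoS attack, misconfigured router) ≈ 0.257

P(latency alert | DDoS attack, misconfigured router) = 0.77×0.761 + 0.85×0.239 = 0.585970 + 0.203150 = 0.789120
The upstream ISP outage-present share is 0.85×0.239 = 0.203150.
So P(upstream ISP outage | latency alert, DDoS attack, misconfigured router) = 0.203150/0.789120 ≈ 0.257.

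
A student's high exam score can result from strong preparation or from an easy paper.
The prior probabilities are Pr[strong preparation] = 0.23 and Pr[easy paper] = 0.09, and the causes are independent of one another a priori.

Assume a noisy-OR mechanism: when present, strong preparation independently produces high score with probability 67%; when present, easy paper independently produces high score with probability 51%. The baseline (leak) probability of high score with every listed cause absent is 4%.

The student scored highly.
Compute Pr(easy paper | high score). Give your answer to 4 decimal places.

Under noisy-OR, P(high score | causes) = 1 − (1−0.04)·∏(1−qᵢ) over the active causes.
By total probability over the 4 (strong preparation, easy paper) configurations:
  P(high score) = 0.04*0.77*0.91 + 0.5296*0.77*0.09 + 0.6832*0.23*0.91 + 0.844768*0.23*0.09
        = 0.028028 + 0.036701 + 0.142994 + 0.017487 = 0.225210
Configurations with easy paper contribute 0.054188, so
  P(easy paper | high score) = 0.054188 / 0.225210 ≈ 0.2406

Pr(easy paper | high score) ≈ 0.2406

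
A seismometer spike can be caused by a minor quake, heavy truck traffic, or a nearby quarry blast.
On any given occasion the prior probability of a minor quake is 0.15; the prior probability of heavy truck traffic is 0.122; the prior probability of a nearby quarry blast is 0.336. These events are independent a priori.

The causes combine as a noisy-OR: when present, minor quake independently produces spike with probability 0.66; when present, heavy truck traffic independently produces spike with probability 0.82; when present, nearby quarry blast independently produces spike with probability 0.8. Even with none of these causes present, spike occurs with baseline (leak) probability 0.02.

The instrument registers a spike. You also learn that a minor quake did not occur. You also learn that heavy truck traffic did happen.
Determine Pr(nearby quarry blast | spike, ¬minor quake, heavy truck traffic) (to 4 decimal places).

Pr(nearby quarry blast | spike, ¬minor quake, heavy truck traffic) ≈ 0.3721

Under noisy-OR, P(spike | causes) = 1 − (1−0.02)·∏(1−qᵢ) over the active causes.
Weight on nearby quarry blast=true, given the evidence: 0.96472×0.336 = 0.324146
Denominator P(spike | ¬minor quake, heavy truck traffic): 0.8236×0.664 + 0.96472×0.336 = 0.871016
Posterior = 0.324146 / 0.871016 ≈ 0.3721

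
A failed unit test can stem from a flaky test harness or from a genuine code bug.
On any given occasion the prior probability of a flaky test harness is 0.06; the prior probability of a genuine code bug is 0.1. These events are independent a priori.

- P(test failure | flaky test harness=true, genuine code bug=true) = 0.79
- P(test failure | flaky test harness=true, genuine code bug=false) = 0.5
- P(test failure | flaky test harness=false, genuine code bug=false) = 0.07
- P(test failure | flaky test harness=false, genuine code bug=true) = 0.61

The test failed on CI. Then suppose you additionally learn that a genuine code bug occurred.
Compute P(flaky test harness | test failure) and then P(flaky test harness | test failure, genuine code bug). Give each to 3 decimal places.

P(flaky test harness | test failure) ≈ 0.214; P(flaky test harness | test failure, genuine code bug) ≈ 0.076

P(test failure) = 0.07×0.94×0.9 + 0.61×0.94×0.1 + 0.5×0.06×0.9 + 0.79×0.06×0.1 = 0.059220 + 0.057340 + 0.027000 + 0.004740 = 0.148300
Of this, 0.031740 comes from 0.027000 + 0.004740 (the flaky test harness=true cases).
P(flaky test harness | test failure) = 0.031740 / 0.148300 ≈ 0.214

Now also conditioning on genuine code bug=true:
P(test failure | genuine code bug) = 0.61*0.94 + 0.79*0.06 = 0.573400 + 0.047400 = 0.620800
Of this, 0.047400 comes from 0.79*0.06 (the flaky test harness=true cases).
P(flaky test harness | test failure, genuine code bug) = 0.047400 / 0.620800 ≈ 0.076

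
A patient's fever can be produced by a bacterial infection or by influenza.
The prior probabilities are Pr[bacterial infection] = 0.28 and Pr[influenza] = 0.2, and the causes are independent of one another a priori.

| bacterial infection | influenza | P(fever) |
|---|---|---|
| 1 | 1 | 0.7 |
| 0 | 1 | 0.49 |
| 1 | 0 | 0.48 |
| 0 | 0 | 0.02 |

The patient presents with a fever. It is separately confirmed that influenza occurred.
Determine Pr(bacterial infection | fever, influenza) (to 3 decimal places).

Pr(bacterial infection | fever, influenza) ≈ 0.357

Weight on bacterial infection=true, given the evidence: 0.7*0.28 = 0.196000
The normalizing constant is 0.49*0.72 + 0.7*0.28 = 0.548800
Posterior = 0.196000 / 0.548800 ≈ 0.357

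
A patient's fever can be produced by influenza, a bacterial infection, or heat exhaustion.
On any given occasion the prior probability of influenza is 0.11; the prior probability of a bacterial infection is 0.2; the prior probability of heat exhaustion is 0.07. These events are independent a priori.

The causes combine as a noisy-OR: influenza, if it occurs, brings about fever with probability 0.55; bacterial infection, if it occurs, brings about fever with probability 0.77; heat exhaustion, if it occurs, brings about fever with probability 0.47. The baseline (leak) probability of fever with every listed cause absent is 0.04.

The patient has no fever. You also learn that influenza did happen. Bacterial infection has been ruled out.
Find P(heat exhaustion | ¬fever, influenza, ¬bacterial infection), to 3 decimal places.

P(heat exhaustion | ¬fever, influenza, ¬bacterial infection) ≈ 0.038

Under noisy-OR, P(fever | causes) = 1 − (1−0.04)·∏(1−qᵢ) over the active causes.
P(¬fever | influenza, ¬bacterial infection) = 0.432×0.93 + 0.22896×0.07 = 0.401760 + 0.016027 = 0.417787
Of this, 0.016027 comes from 0.22896×0.07 (the heat exhaustion=true cases).
P(heat exhaustion | ¬fever, influenza, ¬bacterial infection) = 0.016027 / 0.417787 ≈ 0.038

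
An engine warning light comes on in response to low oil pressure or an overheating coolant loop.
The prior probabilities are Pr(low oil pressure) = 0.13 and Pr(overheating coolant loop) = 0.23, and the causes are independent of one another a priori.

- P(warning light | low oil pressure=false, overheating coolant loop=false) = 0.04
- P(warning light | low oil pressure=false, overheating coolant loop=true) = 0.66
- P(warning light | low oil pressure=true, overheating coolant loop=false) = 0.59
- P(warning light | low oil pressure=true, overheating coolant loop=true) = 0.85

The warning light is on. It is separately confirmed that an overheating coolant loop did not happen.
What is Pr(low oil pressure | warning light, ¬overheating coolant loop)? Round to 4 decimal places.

By total probability over both values of low oil pressure:
  P(warning light | ¬overheating coolant loop) = 0.04×0.87 + 0.59×0.13
        = 0.034800 + 0.076700 = 0.111500
The terms with low oil pressure present sum to 0.076700, so
  P(low oil pressure | warning light, ¬overheating coolant loop) = 0.076700 / 0.111500 ≈ 0.6879

Pr(low oil pressure | warning light, ¬overheating coolant loop) ≈ 0.6879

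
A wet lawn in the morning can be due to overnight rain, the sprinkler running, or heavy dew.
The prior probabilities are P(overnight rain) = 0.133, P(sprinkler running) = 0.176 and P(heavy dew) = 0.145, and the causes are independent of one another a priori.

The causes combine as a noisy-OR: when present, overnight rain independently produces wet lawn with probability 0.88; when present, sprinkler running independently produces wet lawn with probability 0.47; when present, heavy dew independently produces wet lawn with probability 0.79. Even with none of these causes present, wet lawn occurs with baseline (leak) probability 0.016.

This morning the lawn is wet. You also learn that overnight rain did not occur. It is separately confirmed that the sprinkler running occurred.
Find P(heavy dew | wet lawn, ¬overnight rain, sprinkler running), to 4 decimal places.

P(heavy dew | wet lawn, ¬overnight rain, sprinkler running) ≈ 0.2399

Under noisy-OR, P(wet lawn | causes) = 1 − (1−0.016)·∏(1−qᵢ) over the active causes.
For the numerator, keep only heavy dew=true terms: 0.890481×0.145 = 0.129120
The normalizing constant is 0.47848×0.855 + 0.890481×0.145 = 0.538220
P(heavy dew | wet lawn, ¬overnight rain, sprinkler running) = 0.129120/0.538220 ≈ 0.2399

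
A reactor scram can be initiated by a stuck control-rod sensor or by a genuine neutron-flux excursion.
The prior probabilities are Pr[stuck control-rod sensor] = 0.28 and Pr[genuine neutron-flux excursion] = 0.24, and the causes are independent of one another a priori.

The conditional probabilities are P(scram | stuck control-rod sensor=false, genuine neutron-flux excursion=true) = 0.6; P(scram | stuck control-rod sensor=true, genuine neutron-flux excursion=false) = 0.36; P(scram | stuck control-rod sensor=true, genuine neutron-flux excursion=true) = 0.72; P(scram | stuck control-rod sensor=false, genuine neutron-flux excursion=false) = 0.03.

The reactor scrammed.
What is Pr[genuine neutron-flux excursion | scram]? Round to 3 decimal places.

Pr[genuine neutron-flux excursion | scram] ≈ 0.620

For the numerator, keep only genuine neutron-flux excursion=true terms: 0.103680 + 0.048384 = 0.152064
Denominator P(scram): 0.03·0.72·0.76 + 0.6·0.72·0.24 + 0.36·0.28·0.76 + 0.72·0.28·0.24 = 0.245088
P(genuine neutron-flux excursion | scram) = 0.152064/0.245088 ≈ 0.620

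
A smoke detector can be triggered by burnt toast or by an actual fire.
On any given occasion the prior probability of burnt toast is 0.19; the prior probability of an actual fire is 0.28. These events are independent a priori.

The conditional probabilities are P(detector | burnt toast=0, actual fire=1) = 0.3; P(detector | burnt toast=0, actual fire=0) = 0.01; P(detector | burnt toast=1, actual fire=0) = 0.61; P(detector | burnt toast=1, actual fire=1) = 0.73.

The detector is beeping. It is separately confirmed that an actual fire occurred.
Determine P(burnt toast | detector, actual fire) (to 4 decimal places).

P(detector | actual fire) = 0.3·0.81 + 0.73·0.19 = 0.243000 + 0.138700 = 0.381700
The burnt toast-present share is 0.73·0.19 = 0.138700.
Hence the posterior is 0.138700/0.381700 ≈ 0.3634.

P(burnt toast | detector, actual fire) ≈ 0.3634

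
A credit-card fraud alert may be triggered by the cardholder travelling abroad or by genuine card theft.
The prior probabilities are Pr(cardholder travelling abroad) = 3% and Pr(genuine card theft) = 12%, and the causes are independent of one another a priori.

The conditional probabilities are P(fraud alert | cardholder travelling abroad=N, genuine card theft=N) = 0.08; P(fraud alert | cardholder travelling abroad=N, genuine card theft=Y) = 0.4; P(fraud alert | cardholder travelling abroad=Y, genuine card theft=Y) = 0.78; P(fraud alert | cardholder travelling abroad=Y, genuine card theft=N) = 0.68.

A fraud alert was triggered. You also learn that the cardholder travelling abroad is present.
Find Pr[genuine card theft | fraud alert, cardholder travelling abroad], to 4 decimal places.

Pr[genuine card theft | fraud alert, cardholder travelling abroad] ≈ 0.1353

Enumerate both values of genuine card theft and weight by the priors:
  P(fraud alert | cardholder travelling abroad) = 0.68×0.88 + 0.78×0.12
        = 0.598400 + 0.093600 = 0.692000
The terms with genuine card theft present sum to 0.093600, so
  P(genuine card theft | fraud alert, cardholder travelling abroad) = 0.093600 / 0.692000 ≈ 0.1353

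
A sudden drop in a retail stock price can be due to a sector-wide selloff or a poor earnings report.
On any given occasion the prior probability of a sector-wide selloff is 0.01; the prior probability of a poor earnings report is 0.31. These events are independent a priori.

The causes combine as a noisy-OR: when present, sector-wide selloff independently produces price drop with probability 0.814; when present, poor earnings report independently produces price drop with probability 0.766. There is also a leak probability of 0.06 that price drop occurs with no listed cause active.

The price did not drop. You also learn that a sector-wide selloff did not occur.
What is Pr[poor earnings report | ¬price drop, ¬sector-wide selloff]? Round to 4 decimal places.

Pr[poor earnings report | ¬price drop, ¬sector-wide selloff] ≈ 0.0951

Under noisy-OR, P(price drop | causes) = 1 − (1−0.06)·∏(1−qᵢ) over the active causes.
Weight on poor earnings report=true, given the evidence: 0.21996*0.31 = 0.068188
Denominator P(¬price drop | ¬sector-wide selloff): 0.94*0.69 + 0.21996*0.31 = 0.716788
Posterior = 0.068188 / 0.716788 ≈ 0.0951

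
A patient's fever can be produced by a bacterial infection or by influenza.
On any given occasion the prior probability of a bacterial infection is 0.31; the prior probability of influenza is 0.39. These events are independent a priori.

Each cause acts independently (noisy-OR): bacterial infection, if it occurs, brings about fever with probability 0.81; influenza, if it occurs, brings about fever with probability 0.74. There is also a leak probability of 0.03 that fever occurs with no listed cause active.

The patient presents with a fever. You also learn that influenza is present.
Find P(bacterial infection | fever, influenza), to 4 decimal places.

P(bacterial infection | fever, influenza) ≈ 0.3639

Under noisy-OR, P(fever | causes) = 1 − (1−0.03)·∏(1−qᵢ) over the active causes.
Numerator (weight on configurations with bacterial infection): 0.952082×0.31 = 0.295145
Denominator P(fever | influenza): 0.7478×0.69 + 0.952082×0.31 = 0.811127
Posterior = 0.295145 / 0.811127 ≈ 0.3639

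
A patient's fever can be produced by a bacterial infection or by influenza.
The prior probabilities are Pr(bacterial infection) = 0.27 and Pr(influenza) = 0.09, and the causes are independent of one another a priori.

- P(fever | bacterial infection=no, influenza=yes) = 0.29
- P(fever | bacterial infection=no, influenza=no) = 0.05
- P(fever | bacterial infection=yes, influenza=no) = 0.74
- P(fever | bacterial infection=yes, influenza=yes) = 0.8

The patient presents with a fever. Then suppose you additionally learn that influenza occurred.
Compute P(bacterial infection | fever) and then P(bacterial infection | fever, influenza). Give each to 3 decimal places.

P(fever) = 0.05·0.73·0.91 + 0.29·0.73·0.09 + 0.74·0.27·0.91 + 0.8·0.27·0.09 = 0.033215 + 0.019053 + 0.181818 + 0.019440 = 0.253526
Restricting to configurations with bacterial infection present: 0.181818 + 0.019440 = 0.201258.
Hence the posterior is 0.201258/0.253526 ≈ 0.794.

Now condition on the additional information:
Weight on bacterial infection=true, given the evidence: 0.8·0.27 = 0.216000
Normalizer over all consistent configurations: 0.29·0.73 + 0.8·0.27 = 0.427700
P(bacterial infection | fever, influenza) = 0.216000/0.427700 ≈ 0.505

P(bacterial infection | fever) ≈ 0.794; P(bacterial infection | fever, influenza) ≈ 0.505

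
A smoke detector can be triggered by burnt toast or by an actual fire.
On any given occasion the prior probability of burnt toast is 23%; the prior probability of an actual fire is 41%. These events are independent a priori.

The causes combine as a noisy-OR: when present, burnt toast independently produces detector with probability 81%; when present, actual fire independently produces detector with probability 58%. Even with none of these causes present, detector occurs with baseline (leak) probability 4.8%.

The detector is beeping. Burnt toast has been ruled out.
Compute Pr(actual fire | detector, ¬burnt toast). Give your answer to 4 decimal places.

Pr(actual fire | detector, ¬burnt toast) ≈ 0.8968

Under noisy-OR, P(detector | causes) = 1 − (1−0.048)·∏(1−qᵢ) over the active causes.
Numerator (weight on configurations with actual fire): 0.60016·0.41 = 0.246066
The normalizing constant is 0.048·0.59 + 0.60016·0.41 = 0.274386
Posterior = 0.246066 / 0.274386 ≈ 0.8968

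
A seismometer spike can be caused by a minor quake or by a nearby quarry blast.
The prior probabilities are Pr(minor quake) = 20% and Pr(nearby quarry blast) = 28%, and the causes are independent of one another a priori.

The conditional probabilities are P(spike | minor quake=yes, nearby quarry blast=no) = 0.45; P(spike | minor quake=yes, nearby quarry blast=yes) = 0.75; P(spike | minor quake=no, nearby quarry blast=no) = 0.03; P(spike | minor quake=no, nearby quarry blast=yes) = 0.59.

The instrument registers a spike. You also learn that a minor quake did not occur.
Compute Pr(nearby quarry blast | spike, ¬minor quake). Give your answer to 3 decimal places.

Enumerate both values of nearby quarry blast and weight by the priors:
  P(spike | ¬minor quake) = 0.03×0.72 + 0.59×0.28
        = 0.021600 + 0.165200 = 0.186800
Configurations with nearby quarry blast contribute 0.165200, so
  P(nearby quarry blast | spike, ¬minor quake) = 0.165200 / 0.186800 ≈ 0.884

Pr(nearby quarry blast | spike, ¬minor quake) ≈ 0.884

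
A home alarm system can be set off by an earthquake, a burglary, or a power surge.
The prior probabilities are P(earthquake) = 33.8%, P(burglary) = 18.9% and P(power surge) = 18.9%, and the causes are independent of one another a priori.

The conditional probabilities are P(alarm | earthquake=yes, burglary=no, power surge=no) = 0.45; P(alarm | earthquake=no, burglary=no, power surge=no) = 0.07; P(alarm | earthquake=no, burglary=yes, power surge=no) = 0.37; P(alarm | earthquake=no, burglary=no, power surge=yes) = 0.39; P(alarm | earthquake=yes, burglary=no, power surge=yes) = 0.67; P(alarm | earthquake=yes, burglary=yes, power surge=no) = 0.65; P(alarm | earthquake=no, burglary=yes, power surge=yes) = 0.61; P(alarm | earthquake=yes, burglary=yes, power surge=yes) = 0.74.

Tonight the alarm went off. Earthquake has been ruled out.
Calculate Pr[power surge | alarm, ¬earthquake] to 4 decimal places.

Pr[power surge | alarm, ¬earthquake] ≈ 0.4425

By total probability over the 4 (burglary, power surge) configurations:
  P(alarm | ¬earthquake) = 0.07*0.811*0.811 + 0.39*0.811*0.189 + 0.37*0.189*0.811 + 0.61*0.189*0.189
        = 0.046040 + 0.059779 + 0.056713 + 0.021790 = 0.184322
Keeping only the power surge-present terms gives 0.081569, so
  P(power surge | alarm, ¬earthquake) = 0.081569 / 0.184322 ≈ 0.4425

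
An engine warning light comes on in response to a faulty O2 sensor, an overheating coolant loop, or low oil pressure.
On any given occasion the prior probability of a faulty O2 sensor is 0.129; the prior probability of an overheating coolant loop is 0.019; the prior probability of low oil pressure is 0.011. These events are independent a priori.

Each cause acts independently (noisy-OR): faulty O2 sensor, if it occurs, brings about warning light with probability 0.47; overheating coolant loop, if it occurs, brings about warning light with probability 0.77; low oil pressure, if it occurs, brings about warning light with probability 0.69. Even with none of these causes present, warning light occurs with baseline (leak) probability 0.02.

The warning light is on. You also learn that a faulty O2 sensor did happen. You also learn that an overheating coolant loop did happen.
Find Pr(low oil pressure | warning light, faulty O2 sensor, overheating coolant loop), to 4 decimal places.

Pr(low oil pressure | warning light, faulty O2 sensor, overheating coolant loop) ≈ 0.0120

Under noisy-OR, P(warning light | causes) = 1 − (1−0.02)·∏(1−qᵢ) over the active causes.
P(warning light | faulty O2 sensor, overheating coolant loop) = 0.880538*0.989 + 0.962967*0.011 = 0.870852 + 0.010593 = 0.881445
The low oil pressure-present share is 0.962967*0.011 = 0.010593.
Hence the posterior is 0.010593/0.881445 ≈ 0.0120.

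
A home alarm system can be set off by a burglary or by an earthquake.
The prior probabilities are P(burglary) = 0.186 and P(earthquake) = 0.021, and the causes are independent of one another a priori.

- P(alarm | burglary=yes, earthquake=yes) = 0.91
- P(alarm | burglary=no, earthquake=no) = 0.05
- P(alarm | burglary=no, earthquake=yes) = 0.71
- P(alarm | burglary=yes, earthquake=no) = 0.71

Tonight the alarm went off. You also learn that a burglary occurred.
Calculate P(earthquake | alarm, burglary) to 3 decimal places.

Enumerate both values of earthquake and weight by the priors:
  P(alarm | burglary) = 0.71·0.979 + 0.91·0.021
        = 0.695090 + 0.019110 = 0.714200
Configurations with earthquake contribute 0.019110, so
  P(earthquake | alarm, burglary) = 0.019110 / 0.714200 ≈ 0.027

P(earthquake | alarm, burglary) ≈ 0.027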